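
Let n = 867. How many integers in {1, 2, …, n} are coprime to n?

Prime factorization: 867 = 3 · 17^2.
φ(867) = 867 · (1 − 1/3) · (1 − 1/17)
       = 867 · 32/51 = 544.

544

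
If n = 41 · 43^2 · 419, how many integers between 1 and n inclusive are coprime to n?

φ(31763971) = 31763971 · (1 − 1/41) · (1 − 1/43) · (1 − 1/419)
       = 31763971 · 702240/738697 = 30196320.

30196320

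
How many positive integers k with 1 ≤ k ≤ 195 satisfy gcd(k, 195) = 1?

First factor: 195 = 3 * 5 * 13.
φ(3) = 3 − 1 = 2.
φ(5) = 5 − 1 = 4.
φ(13) = 13 − 1 = 12.
Multiply: 2 · 4 · 12 = 96.

96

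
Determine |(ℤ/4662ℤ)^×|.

4662 = 2 · 3^2 · 7 · 37.
φ(4662) = 4662 · (1 − 1/2) · (1 − 1/3) · (1 − 1/7) · (1 − 1/37)
       = 4662 · 432/1554 = 1296.

1296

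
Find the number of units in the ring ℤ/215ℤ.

Factor 215: 215 = 5 × 43.
φ(215) = 215 · (1 − 1/5) · (1 − 1/43)
       = 215 · 168/215 = 168.

168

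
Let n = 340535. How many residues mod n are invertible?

243360

First factor: 340535 = 5 · 13^3 · 31.
φ(5) = 5 − 1 = 4.
φ(13^3) = 13^3 − 13^2 = 2197 − 169 = 2028.
φ(31) = 31 − 1 = 30.
φ(340535) = 4 × 2028 × 30 = 243360.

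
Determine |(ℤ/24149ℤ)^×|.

21600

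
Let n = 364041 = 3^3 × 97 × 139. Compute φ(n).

238464

φ(3^3) = 3^3 − 3^2 = 27 − 9 = 18.
φ(97) = 97 − 1 = 96.
φ(139) = 139 − 1 = 138.
φ(364041) = 18 × 96 × 138 = 238464.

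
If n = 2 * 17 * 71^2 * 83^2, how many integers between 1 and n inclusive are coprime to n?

φ(1180733266) = 1180733266 · (1 − 1/2) · (1 − 1/17) · (1 − 1/71) · (1 − 1/83)
       = 1180733266 · 91840/200362 = 541213120.

541213120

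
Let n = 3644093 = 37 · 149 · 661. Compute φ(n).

3516480

φ(3644093) = 3644093 · (1 − 1/37) · (1 − 1/149) · (1 − 1/661)
       = 3644093 · 3516480/3644093 = 3516480.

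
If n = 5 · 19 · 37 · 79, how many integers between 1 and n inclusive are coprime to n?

φ(277685) = 277685 · (1 − 1/5) · (1 − 1/19) · (1 − 1/37) · (1 − 1/79)
       = 277685 · 202176/277685 = 202176.

202176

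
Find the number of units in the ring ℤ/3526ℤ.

1680

First factor: 3526 = 2 · 41 · 43.
φ(2) = 2 − 1 = 1.
φ(41) = 41 − 1 = 40.
φ(43) = 43 − 1 = 42.
Multiply: 1 · 40 · 42 = 1680.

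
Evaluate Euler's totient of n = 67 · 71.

4620

φ(4757) = 4757 · (1 − 1/67) · (1 − 1/71)
       = 4757 · 4620/4757 = 4620.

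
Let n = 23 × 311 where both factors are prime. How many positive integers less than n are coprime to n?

6820

φ(23) = 23 − 1 = 22.
φ(311) = 311 − 1 = 310.
φ(7153) = 22 × 310 = 6820.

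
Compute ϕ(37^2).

1332

φ(1369) = 1369 · (1 − 1/37)
       = 1369 · 36/37 = 1332.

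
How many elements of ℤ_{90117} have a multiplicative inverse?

51840

First factor: 90117 = 3^2 * 17 * 19 * 31.
φ(3^2) = 3^1·(3−1) = 3·2 = 6.
φ(17) = 17 − 1 = 16.
φ(19) = 19 − 1 = 18.
φ(31) = 31 − 1 = 30.
Since φ is multiplicative, φ(90117) = 6 · 16 · 18 · 30 = 51840.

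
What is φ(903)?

504

Prime factorization: 903 = 3 · 7 · 43.
φ(3) = 3 − 1 = 2.
φ(7) = 7 − 1 = 6.
φ(43) = 43 − 1 = 42.
Since φ is multiplicative, φ(903) = 2 · 6 · 42 = 504.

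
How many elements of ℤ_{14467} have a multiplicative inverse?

12672

14467 = 17 * 23 * 37.
φ(14467) = 14467 · (1 − 1/17) · (1 − 1/23) · (1 − 1/37)
       = 14467 · 12672/14467 = 12672.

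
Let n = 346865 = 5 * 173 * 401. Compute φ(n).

275200

φ(5) = 5 − 1 = 4.
φ(173) = 173 − 1 = 172.
φ(401) = 401 − 1 = 400.
φ(346865) = 4 × 172 × 400 = 275200.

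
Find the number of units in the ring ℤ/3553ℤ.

2880

3553 = 11 · 17 · 19.
φ(3553) = 3553 · (1 − 1/11) · (1 − 1/17) · (1 − 1/19)
       = 3553 · 2880/3553 = 2880.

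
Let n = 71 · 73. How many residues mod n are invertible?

5040

φ(71) = 71 − 1 = 70.
φ(73) = 73 − 1 = 72.
φ(5183) = 70 × 72 = 5040.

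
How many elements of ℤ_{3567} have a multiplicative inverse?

2240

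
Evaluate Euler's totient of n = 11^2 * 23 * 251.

φ(11^2) = 11^2 − 11^1 = 121 − 11 = 110.
φ(23) = 23 − 1 = 22.
φ(251) = 251 − 1 = 250.
φ(698533) = 110 × 22 × 250 = 605000.

605000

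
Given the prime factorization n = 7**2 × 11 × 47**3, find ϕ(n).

φ(55960597) = 55960597 · (1 − 1/7) · (1 − 1/11) · (1 − 1/47)
       = 55960597 · 2760/3619 = 42677880.

42677880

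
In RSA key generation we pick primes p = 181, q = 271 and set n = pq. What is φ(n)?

48600

φ(n) = (p − 1)(q − 1) = (181−1)(271−1) = 180·270 = 48600.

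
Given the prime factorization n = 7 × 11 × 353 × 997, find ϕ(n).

φ(7) = 7 − 1 = 6.
φ(11) = 11 − 1 = 10.
φ(353) = 353 − 1 = 352.
φ(997) = 997 − 1 = 996.
Multiply: 6 · 10 · 352 · 996 = 21035520.

21035520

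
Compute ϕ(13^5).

φ(13^5) = 13^5 − 13^4 = 371293 − 28561 = 342732.

342732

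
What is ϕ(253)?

First factor: 253 = 11 · 23.
φ(253) = 253 · (1 − 1/11) · (1 − 1/23)
       = 253 · 220/253 = 220.

220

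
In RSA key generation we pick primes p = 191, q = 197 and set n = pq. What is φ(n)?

φ(191) = 191 − 1 = 190.
φ(197) = 197 − 1 = 196.
φ(37627) = 190 × 196 = 37240.

37240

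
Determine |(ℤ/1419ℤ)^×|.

First factor: 1419 = 3 · 11 · 43.
φ(1419) = 1419 · (1 − 1/3) · (1 − 1/11) · (1 − 1/43)
       = 1419 · 840/1419 = 840.

840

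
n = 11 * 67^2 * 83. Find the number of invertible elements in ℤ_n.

φ(4098457) = 4098457 · (1 − 1/11) · (1 − 1/67) · (1 − 1/83)
       = 4098457 · 54120/61171 = 3626040.

3626040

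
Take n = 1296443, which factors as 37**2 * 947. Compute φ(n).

1260072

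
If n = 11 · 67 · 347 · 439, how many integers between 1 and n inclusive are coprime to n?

100021680

φ(112269421) = 112269421 · (1 − 1/11) · (1 − 1/67) · (1 − 1/347) · (1 − 1/439)
       = 112269421 · 100021680/112269421 = 100021680.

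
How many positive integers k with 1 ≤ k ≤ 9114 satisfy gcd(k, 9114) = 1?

2520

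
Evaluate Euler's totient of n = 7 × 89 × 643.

φ(400589) = 400589 · (1 − 1/7) · (1 − 1/89) · (1 − 1/643)
       = 400589 · 338976/400589 = 338976.

338976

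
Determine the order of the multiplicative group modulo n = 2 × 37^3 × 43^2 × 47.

φ(8803795318) = 8803795318 · (1 − 1/2) · (1 − 1/37) · (1 − 1/43) · (1 − 1/47)
       = 8803795318 · 69552/149554 = 4094317584.

4094317584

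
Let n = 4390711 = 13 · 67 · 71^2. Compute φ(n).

3936240

φ(13) = 13 − 1 = 12.
φ(67) = 67 − 1 = 66.
φ(71^2) = 71^2 − 71^1 = 5041 − 71 = 4970.
Since φ is multiplicative, φ(4390711) = 12 · 66 · 4970 = 3936240.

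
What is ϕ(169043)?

129600

First factor: 169043 = 7 * 19 * 31 * 41.
φ(169043) = 169043 · (1 − 1/7) · (1 − 1/19) · (1 − 1/31) · (1 − 1/41)
       = 169043 · 129600/169043 = 129600.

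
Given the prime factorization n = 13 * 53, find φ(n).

φ(13) = 13 − 1 = 12.
φ(53) = 53 − 1 = 52.
Since φ is multiplicative, φ(689) = 12 · 52 = 624.

624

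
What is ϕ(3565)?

Factor 3565: 3565 = 5 × 23 × 31.
φ(3565) = 3565 · (1 − 1/5) · (1 − 1/23) · (1 − 1/31)
       = 3565 · 2640/3565 = 2640.

2640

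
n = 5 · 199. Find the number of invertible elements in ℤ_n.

φ(995) = 995 · (1 − 1/5) · (1 − 1/199)
       = 995 · 792/995 = 792.

792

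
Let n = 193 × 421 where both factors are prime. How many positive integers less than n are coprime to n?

For distinct primes, φ(pq) = (p−1)(q−1) = 192 × 420 = 80640.

80640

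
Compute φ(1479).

896

1479 = 3 * 17 * 29.
φ(1479) = 1479 · (1 − 1/3) · (1 − 1/17) · (1 − 1/29)
       = 1479 · 896/1479 = 896.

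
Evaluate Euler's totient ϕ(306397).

First factor: 306397 = 7^2 · 13^2 · 37.
φ(306397) = 306397 · (1 − 1/7) · (1 − 1/13) · (1 − 1/37)
       = 306397 · 2592/3367 = 235872.

235872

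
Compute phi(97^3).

903264

φ(912673) = 912673 · (1 − 1/97)
       = 912673 · 96/97 = 903264.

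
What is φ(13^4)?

φ(13^4) = 13^4 − 13^3 = 28561 − 2197 = 26364.

26364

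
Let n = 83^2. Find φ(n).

6806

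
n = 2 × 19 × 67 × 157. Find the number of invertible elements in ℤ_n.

185328

φ(2) = 2 − 1 = 1.
φ(19) = 19 − 1 = 18.
φ(67) = 67 − 1 = 66.
φ(157) = 157 − 1 = 156.
Multiply: 1 · 18 · 66 · 156 = 185328.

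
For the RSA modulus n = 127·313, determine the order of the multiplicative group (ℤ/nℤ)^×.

39312

φ(127) = 127 − 1 = 126.
φ(313) = 313 − 1 = 312.
φ(39751) = 126 × 312 = 39312.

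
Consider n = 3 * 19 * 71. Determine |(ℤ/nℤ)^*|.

2520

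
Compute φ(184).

Prime factorization: 184 = 2^3 * 23.
φ(2^3) = 2^2·(2−1) = 4·1 = 4.
φ(23) = 23 − 1 = 22.
φ(184) = 4 × 22 = 88.

88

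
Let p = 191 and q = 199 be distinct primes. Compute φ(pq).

φ(38009) = 38009 · (1 − 1/191) · (1 − 1/199)
       = 38009 · 37620/38009 = 37620.

37620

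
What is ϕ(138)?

138 = 2 · 3 · 23.
φ(2) = 2 − 1 = 1.
φ(3) = 3 − 1 = 2.
φ(23) = 23 − 1 = 22.
Multiply: 1 · 2 · 22 = 44.

44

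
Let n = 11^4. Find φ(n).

φ(11^4) = 11^3·(11−1) = 1331·10 = 13310.

13310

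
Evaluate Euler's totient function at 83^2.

φ(6889) = 6889 · (1 − 1/83)
       = 6889 · 82/83 = 6806.

6806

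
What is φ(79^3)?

486798

φ(79^3) = 79^2·(79−1) = 6241·78 = 486798.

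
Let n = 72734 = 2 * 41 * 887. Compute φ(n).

35440

φ(72734) = 72734 · (1 − 1/2) · (1 − 1/41) · (1 − 1/887)
       = 72734 · 35440/72734 = 35440.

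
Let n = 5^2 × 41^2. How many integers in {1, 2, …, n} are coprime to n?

32800

φ(42025) = 42025 · (1 − 1/5) · (1 − 1/41)
       = 42025 · 160/205 = 32800.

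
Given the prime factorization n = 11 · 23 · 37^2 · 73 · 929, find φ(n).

φ(11) = 11 − 1 = 10.
φ(23) = 23 − 1 = 22.
φ(37^2) = 37^2 − 37^1 = 1369 − 37 = 1332.
φ(73) = 73 − 1 = 72.
φ(929) = 929 − 1 = 928.
Since φ is multiplicative, φ(23488892669) = 10 · 22 · 1332 · 72 · 928 = 19579760640.

19579760640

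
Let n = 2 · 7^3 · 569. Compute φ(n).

166992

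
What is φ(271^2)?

73170

φ(271^2) = 271^2 − 271^1 = 73441 − 271 = 73170.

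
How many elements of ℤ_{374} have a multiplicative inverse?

160

First factor: 374 = 2 · 11 · 17.
φ(2) = 2 − 1 = 1.
φ(11) = 11 − 1 = 10.
φ(17) = 17 − 1 = 16.
Multiply: 1 · 10 · 16 = 160.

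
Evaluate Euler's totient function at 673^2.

452256

φ(452929) = 452929 · (1 − 1/673)
       = 452929 · 672/673 = 452256.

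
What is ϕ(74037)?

First factor: 74037 = 3 * 23 * 29 * 37.
φ(3) = 3 − 1 = 2.
φ(23) = 23 − 1 = 22.
φ(29) = 29 − 1 = 28.
φ(37) = 37 − 1 = 36.
φ(74037) = 2 × 22 × 28 × 36 = 44352.

44352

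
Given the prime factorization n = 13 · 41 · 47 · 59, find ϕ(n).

φ(1478009) = 1478009 · (1 − 1/13) · (1 − 1/41) · (1 − 1/47) · (1 − 1/59)
       = 1478009 · 1280640/1478009 = 1280640.

1280640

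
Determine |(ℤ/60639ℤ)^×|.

35840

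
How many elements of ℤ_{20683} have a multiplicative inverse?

18144

Prime factorization: 20683 = 13 · 37 · 43.
φ(13) = 13 − 1 = 12.
φ(37) = 37 − 1 = 36.
φ(43) = 43 − 1 = 42.
Since φ is multiplicative, φ(20683) = 12 · 36 · 42 = 18144.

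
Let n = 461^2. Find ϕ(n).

φ(461^2) = 461^1·(461−1) = 461·460 = 212060.

212060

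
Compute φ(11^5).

φ(11^5) = 11^4·(11−1) = 14641·10 = 146410.

146410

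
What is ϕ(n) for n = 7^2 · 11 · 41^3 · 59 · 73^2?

8609151398400

φ(7^2) = 7^2 − 7^1 = 49 − 7 = 42.
φ(11) = 11 − 1 = 10.
φ(41^3) = 41^2·(41−1) = 1681·40 = 67240.
φ(59) = 59 − 1 = 58.
φ(73^2) = 73^1·(73−1) = 73·72 = 5256.
Multiply: 42 · 10 · 67240 · 58 · 5256 = 8609151398400.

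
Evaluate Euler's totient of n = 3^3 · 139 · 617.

φ(2315601) = 2315601 · (1 − 1/3) · (1 − 1/139) · (1 − 1/617)
       = 2315601 · 170016/257289 = 1530144.

1530144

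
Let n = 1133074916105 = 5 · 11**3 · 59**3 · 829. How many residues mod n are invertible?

φ(5) = 5 − 1 = 4.
φ(11^3) = 11^3 − 11^2 = 1331 − 121 = 1210.
φ(59^3) = 59^3 − 59^2 = 205379 − 3481 = 201898.
φ(829) = 829 − 1 = 828.
Since φ is multiplicative, φ(1133074916105) = 4 · 1210 · 201898 · 828 = 809110272960.

809110272960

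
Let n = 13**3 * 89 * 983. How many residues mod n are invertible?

175251648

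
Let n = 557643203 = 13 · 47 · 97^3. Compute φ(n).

φ(557643203) = 557643203 · (1 − 1/13) · (1 − 1/47) · (1 − 1/97)
       = 557643203 · 52992/59267 = 498601728.

498601728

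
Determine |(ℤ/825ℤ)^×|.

Factor 825: 825 = 3 * 5**2 * 11.
φ(3) = 3 − 1 = 2.
φ(5^2) = 5^1·(5−1) = 5·4 = 20.
φ(11) = 11 − 1 = 10.
Since φ is multiplicative, φ(825) = 2 · 20 · 10 = 400.

400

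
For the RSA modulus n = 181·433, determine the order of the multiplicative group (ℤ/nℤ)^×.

φ(181) = 181 − 1 = 180.
φ(433) = 433 − 1 = 432.
Multiply: 180 · 432 = 77760.

77760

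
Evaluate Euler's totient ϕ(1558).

1558 = 2 · 19 · 41.
φ(2) = 2 − 1 = 1.
φ(19) = 19 − 1 = 18.
φ(41) = 41 − 1 = 40.
Since φ is multiplicative, φ(1558) = 1 · 18 · 40 = 720.

720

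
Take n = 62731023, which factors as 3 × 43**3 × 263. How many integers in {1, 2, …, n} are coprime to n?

φ(3) = 3 − 1 = 2.
φ(43^3) = 43^3 − 43^2 = 79507 − 1849 = 77658.
φ(263) = 263 − 1 = 262.
Since φ is multiplicative, φ(62731023) = 2 · 77658 · 262 = 40692792.

40692792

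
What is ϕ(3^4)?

φ(81) = 81 · (1 − 1/3)
       = 81 · 2/3 = 54.

54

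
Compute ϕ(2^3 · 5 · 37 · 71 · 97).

3870720

φ(2^3) = 2^3 − 2^2 = 8 − 4 = 4.
φ(5) = 5 − 1 = 4.
φ(37) = 37 − 1 = 36.
φ(71) = 71 − 1 = 70.
φ(97) = 97 − 1 = 96.
Multiply: 4 · 4 · 36 · 70 · 96 = 3870720.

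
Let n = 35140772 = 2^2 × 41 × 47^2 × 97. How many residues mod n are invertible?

16604160

φ(35140772) = 35140772 · (1 − 1/2) · (1 − 1/41) · (1 − 1/47) · (1 − 1/97)
       = 35140772 · 176640/373838 = 16604160.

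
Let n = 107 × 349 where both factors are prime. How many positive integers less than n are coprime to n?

36888

For distinct primes, φ(pq) = (p−1)(q−1) = 106 × 348 = 36888.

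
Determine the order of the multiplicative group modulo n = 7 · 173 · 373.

383904

φ(7) = 7 − 1 = 6.
φ(173) = 173 − 1 = 172.
φ(373) = 373 − 1 = 372.
Multiply: 6 · 172 · 372 = 383904.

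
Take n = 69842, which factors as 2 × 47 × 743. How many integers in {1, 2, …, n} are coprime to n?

φ(69842) = 69842 · (1 − 1/2) · (1 − 1/47) · (1 − 1/743)
       = 69842 · 34132/69842 = 34132.

34132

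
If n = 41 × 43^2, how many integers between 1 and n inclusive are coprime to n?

φ(41) = 41 − 1 = 40.
φ(43^2) = 43^2 − 43^1 = 1849 − 43 = 1806.
Multiply: 40 · 1806 = 72240.

72240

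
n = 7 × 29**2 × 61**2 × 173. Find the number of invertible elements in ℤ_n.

φ(3789656171) = 3789656171 · (1 − 1/7) · (1 − 1/29) · (1 − 1/61) · (1 − 1/173)
       = 3789656171 · 1733760/2142259 = 3067021440.

3067021440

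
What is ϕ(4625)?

First factor: 4625 = 5**3 * 37.
φ(5^3) = 5^2·(5−1) = 25·4 = 100.
φ(37) = 37 − 1 = 36.
φ(4625) = 100 × 36 = 3600.

3600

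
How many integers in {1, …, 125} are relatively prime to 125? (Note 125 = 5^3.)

φ(5^3) = 5^3 − 5^2 = 125 − 25 = 100.

100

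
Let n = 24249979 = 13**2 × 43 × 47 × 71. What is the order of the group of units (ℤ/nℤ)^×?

21097440

φ(24249979) = 24249979 · (1 − 1/13) · (1 − 1/43) · (1 − 1/47) · (1 − 1/71)
       = 24249979 · 1622880/1865383 = 21097440.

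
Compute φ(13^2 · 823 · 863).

110535984

φ(13^2) = 13^1·(13−1) = 13·12 = 156.
φ(823) = 823 − 1 = 822.
φ(863) = 863 − 1 = 862.
φ(120032081) = 156 × 822 × 862 = 110535984.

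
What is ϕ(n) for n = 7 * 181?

1080

φ(1267) = 1267 · (1 − 1/7) · (1 − 1/181)
       = 1267 · 1080/1267 = 1080.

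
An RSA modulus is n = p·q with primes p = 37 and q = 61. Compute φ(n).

φ(n) = (p − 1)(q − 1) = (37−1)(61−1) = 36·60 = 2160.

2160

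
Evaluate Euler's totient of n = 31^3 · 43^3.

2238880140

φ(2368593037) = 2368593037 · (1 − 1/31) · (1 − 1/43)
       = 2368593037 · 1260/1333 = 2238880140.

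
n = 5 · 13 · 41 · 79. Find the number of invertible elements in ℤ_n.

φ(5) = 5 − 1 = 4.
φ(13) = 13 − 1 = 12.
φ(41) = 41 − 1 = 40.
φ(79) = 79 − 1 = 78.
Since φ is multiplicative, φ(210535) = 4 · 12 · 40 · 78 = 149760.

149760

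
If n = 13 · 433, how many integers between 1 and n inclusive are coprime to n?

φ(13) = 13 − 1 = 12.
φ(433) = 433 − 1 = 432.
Since φ is multiplicative, φ(5629) = 12 · 432 = 5184.

5184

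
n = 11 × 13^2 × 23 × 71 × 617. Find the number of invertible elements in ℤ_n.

φ(1873055899) = 1873055899 · (1 − 1/11) · (1 − 1/13) · (1 − 1/23) · (1 − 1/71) · (1 − 1/617)
       = 1873055899 · 113836800/144081223 = 1479878400.

1479878400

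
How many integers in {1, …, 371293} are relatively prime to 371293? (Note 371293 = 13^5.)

342732

φ(13^5) = 13^5 − 13^4 = 371293 − 28561 = 342732.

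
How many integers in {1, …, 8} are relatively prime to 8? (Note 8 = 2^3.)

4

φ(8) = 8 · (1 − 1/2)
       = 8 · 1/2 = 4.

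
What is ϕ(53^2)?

2756

φ(2809) = 2809 · (1 − 1/53)
       = 2809 · 52/53 = 2756.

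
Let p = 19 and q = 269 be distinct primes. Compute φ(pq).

For distinct primes, φ(pq) = (p−1)(q−1) = 18 × 268 = 4824.

4824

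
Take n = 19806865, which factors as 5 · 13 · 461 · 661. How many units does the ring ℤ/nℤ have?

φ(5) = 5 − 1 = 4.
φ(13) = 13 − 1 = 12.
φ(461) = 461 − 1 = 460.
φ(661) = 661 − 1 = 660.
Since φ is multiplicative, φ(19806865) = 4 · 12 · 460 · 660 = 14572800.

14572800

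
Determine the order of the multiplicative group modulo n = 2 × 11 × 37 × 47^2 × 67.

φ(120474442) = 120474442 · (1 − 1/2) · (1 − 1/11) · (1 − 1/37) · (1 − 1/47) · (1 − 1/67)
       = 120474442 · 1092960/2563286 = 51369120.

51369120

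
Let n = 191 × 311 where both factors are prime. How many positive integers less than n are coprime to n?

58900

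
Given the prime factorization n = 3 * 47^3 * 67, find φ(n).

13413048

φ(3) = 3 − 1 = 2.
φ(47^3) = 47^3 − 47^2 = 103823 − 2209 = 101614.
φ(67) = 67 − 1 = 66.
φ(20868423) = 2 × 101614 × 66 = 13413048.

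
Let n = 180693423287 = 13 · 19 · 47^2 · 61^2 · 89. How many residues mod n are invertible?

150408783360

φ(180693423287) = 180693423287 · (1 − 1/13) · (1 − 1/19) · (1 − 1/47) · (1 − 1/61) · (1 − 1/89)
       = 180693423287 · 52462080/63025261 = 150408783360.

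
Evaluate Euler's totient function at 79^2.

φ(6241) = 6241 · (1 − 1/79)
       = 6241 · 78/79 = 6162.

6162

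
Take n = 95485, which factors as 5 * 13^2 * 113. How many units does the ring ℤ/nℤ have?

69888

φ(95485) = 95485 · (1 − 1/5) · (1 − 1/13) · (1 − 1/113)
       = 95485 · 5376/7345 = 69888.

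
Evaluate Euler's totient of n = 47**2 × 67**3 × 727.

φ(483008234509) = 483008234509 · (1 − 1/47) · (1 − 1/67) · (1 − 1/727)
       = 483008234509 · 2204136/2289323 = 465035225688.

465035225688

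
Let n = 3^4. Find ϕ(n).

φ(3^4) = 3^3·(3−1) = 27·2 = 54.

54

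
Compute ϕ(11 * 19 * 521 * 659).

φ(71757851) = 71757851 · (1 − 1/11) · (1 − 1/19) · (1 − 1/521) · (1 − 1/659)
       = 71757851 · 61588800/71757851 = 61588800.

61588800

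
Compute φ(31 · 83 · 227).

555960

φ(584071) = 584071 · (1 − 1/31) · (1 − 1/83) · (1 − 1/227)
       = 584071 · 555960/584071 = 555960.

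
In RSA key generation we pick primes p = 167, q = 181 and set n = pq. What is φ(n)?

φ(167) = 167 − 1 = 166.
φ(181) = 181 − 1 = 180.
φ(30227) = 166 × 180 = 29880.

29880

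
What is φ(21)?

12

Factor 21: 21 = 3 · 7.
φ(21) = 21 · (1 − 1/3) · (1 − 1/7)
       = 21 · 12/21 = 12.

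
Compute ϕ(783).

504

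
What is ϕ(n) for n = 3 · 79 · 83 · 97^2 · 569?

φ(105313045791) = 105313045791 · (1 − 1/3) · (1 − 1/79) · (1 − 1/83) · (1 − 1/97) · (1 − 1/569)
       = 105313045791 · 697522176/1085701503 = 67659651072.

67659651072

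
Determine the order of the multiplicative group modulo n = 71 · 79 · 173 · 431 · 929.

φ(388529972443) = 388529972443 · (1 − 1/71) · (1 − 1/79) · (1 − 1/173) · (1 − 1/431) · (1 − 1/929)
       = 388529972443 · 374746444800/388529972443 = 374746444800.

374746444800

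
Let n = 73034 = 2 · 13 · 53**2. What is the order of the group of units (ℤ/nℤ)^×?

φ(2) = 2 − 1 = 1.
φ(13) = 13 − 1 = 12.
φ(53^2) = 53^1·(53−1) = 53·52 = 2756.
Since φ is multiplicative, φ(73034) = 1 · 12 · 2756 = 33072.

33072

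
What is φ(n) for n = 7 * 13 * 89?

6336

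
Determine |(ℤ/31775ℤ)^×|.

Factor 31775: 31775 = 5^2 · 31 · 41.
φ(5^2) = 5^1·(5−1) = 5·4 = 20.
φ(31) = 31 − 1 = 30.
φ(41) = 41 − 1 = 40.
Since φ is multiplicative, φ(31775) = 20 · 30 · 40 = 24000.

24000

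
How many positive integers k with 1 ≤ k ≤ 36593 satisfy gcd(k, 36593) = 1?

33264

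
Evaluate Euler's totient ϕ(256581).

145152

Factor 256581: 256581 = 3^3 * 13 * 17 * 43.
φ(256581) = 256581 · (1 − 1/3) · (1 − 1/13) · (1 − 1/17) · (1 − 1/43)
       = 256581 · 16128/28509 = 145152.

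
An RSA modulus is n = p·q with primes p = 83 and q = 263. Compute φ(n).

21484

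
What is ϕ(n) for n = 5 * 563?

2248

φ(2815) = 2815 · (1 − 1/5) · (1 − 1/563)
       = 2815 · 2248/2815 = 2248.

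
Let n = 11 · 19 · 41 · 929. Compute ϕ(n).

φ(11) = 11 − 1 = 10.
φ(19) = 19 − 1 = 18.
φ(41) = 41 − 1 = 40.
φ(929) = 929 − 1 = 928.
Multiply: 10 · 18 · 40 · 928 = 6681600.

6681600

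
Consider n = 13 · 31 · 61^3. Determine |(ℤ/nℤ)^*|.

φ(13) = 13 − 1 = 12.
φ(31) = 31 − 1 = 30.
φ(61^3) = 61^2·(61−1) = 3721·60 = 223260.
Since φ is multiplicative, φ(91473343) = 12 · 30 · 223260 = 80373600.

80373600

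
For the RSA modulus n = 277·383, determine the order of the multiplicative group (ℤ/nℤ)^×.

105432

φ(n) = (p − 1)(q − 1) = (277−1)(383−1) = 276·382 = 105432.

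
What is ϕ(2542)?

1200

Prime factorization: 2542 = 2 · 31 · 41.
φ(2542) = 2542 · (1 − 1/2) · (1 − 1/31) · (1 − 1/41)
       = 2542 · 1200/2542 = 1200.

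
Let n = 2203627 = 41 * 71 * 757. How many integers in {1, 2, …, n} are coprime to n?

2116800

φ(2203627) = 2203627 · (1 − 1/41) · (1 − 1/71) · (1 − 1/757)
       = 2203627 · 2116800/2203627 = 2116800.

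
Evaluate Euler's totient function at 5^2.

φ(25) = 25 · (1 − 1/5)
       = 25 · 4/5 = 20.

20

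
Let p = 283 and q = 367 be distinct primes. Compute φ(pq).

φ(103861) = 103861 · (1 − 1/283) · (1 − 1/367)
       = 103861 · 103212/103861 = 103212.

103212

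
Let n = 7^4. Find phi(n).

φ(2401) = 2401 · (1 − 1/7)
       = 2401 · 6/7 = 2058.

2058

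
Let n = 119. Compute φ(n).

First factor: 119 = 7 * 17.
φ(119) = 119 · (1 − 1/7) · (1 − 1/17)
       = 119 · 96/119 = 96.

96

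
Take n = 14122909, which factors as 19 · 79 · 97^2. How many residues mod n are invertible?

φ(19) = 19 − 1 = 18.
φ(79) = 79 − 1 = 78.
φ(97^2) = 97^2 − 97^1 = 9409 − 97 = 9312.
Multiply: 18 · 78 · 9312 = 13074048.

13074048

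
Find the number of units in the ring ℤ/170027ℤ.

134400

Factor 170027: 170027 = 11 · 13 · 29 · 41.
φ(11) = 11 − 1 = 10.
φ(13) = 13 − 1 = 12.
φ(29) = 29 − 1 = 28.
φ(41) = 41 − 1 = 40.
φ(170027) = 10 × 12 × 28 × 40 = 134400.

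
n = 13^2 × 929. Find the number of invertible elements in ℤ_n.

144768

φ(157001) = 157001 · (1 − 1/13) · (1 − 1/929)
       = 157001 · 11136/12077 = 144768.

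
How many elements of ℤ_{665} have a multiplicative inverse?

665 = 5 · 7 · 19.
φ(5) = 5 − 1 = 4.
φ(7) = 7 − 1 = 6.
φ(19) = 19 − 1 = 18.
φ(665) = 4 × 6 × 18 = 432.

432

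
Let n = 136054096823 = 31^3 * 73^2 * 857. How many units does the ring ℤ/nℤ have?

φ(31^3) = 31^2·(31−1) = 961·30 = 28830.
φ(73^2) = 73^2 − 73^1 = 5329 − 73 = 5256.
φ(857) = 857 − 1 = 856.
φ(136054096823) = 28830 × 5256 × 856 = 129710090880.

129710090880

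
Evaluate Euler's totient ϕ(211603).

163296

211603 = 7 × 19 × 37 × 43.
φ(211603) = 211603 · (1 − 1/7) · (1 − 1/19) · (1 − 1/37) · (1 − 1/43)
       = 211603 · 163296/211603 = 163296.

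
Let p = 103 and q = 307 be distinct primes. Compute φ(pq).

φ(103) = 103 − 1 = 102.
φ(307) = 307 − 1 = 306.
φ(31621) = 102 × 306 = 31212.

31212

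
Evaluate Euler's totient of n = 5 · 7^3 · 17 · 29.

526848

φ(5) = 5 − 1 = 4.
φ(7^3) = 7^3 − 7^2 = 343 − 49 = 294.
φ(17) = 17 − 1 = 16.
φ(29) = 29 − 1 = 28.
φ(845495) = 4 × 294 × 16 × 28 = 526848.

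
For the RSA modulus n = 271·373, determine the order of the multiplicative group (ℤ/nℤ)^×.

φ(101083) = 101083 · (1 − 1/271) · (1 − 1/373)
       = 101083 · 100440/101083 = 100440.

100440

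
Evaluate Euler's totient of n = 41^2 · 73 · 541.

63763200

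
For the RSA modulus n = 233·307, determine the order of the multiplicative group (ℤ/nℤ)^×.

φ(pq) = (p−1)(q−1) = 232 · 306 = 70992.

70992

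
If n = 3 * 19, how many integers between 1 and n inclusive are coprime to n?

36

φ(57) = 57 · (1 − 1/3) · (1 − 1/19)
       = 57 · 36/57 = 36.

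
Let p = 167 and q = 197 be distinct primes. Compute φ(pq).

32536

φ(167) = 167 − 1 = 166.
φ(197) = 197 − 1 = 196.
Multiply: 166 · 196 = 32536.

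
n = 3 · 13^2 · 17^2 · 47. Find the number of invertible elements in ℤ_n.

φ(3) = 3 − 1 = 2.
φ(13^2) = 13^1·(13−1) = 13·12 = 156.
φ(17^2) = 17^2 − 17^1 = 289 − 17 = 272.
φ(47) = 47 − 1 = 46.
Since φ is multiplicative, φ(6886581) = 2 · 156 · 272 · 46 = 3903744.

3903744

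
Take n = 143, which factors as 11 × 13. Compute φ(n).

120

φ(11) = 11 − 1 = 10.
φ(13) = 13 − 1 = 12.
φ(143) = 10 × 12 = 120.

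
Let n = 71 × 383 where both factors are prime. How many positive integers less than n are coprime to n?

26740

φ(pq) = (p−1)(q−1) = 70 · 382 = 26740.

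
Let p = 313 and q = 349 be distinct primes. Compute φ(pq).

φ(109237) = 109237 · (1 − 1/313) · (1 − 1/349)
       = 109237 · 108576/109237 = 108576.

108576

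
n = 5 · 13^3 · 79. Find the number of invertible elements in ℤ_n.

632736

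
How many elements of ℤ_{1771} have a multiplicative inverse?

1320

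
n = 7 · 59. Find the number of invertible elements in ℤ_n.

348

φ(413) = 413 · (1 − 1/7) · (1 − 1/59)
       = 413 · 348/413 = 348.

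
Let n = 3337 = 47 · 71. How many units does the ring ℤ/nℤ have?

3220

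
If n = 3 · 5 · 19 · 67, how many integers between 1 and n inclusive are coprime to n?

9504

φ(19095) = 19095 · (1 − 1/3) · (1 − 1/5) · (1 − 1/19) · (1 − 1/67)
       = 19095 · 9504/19095 = 9504.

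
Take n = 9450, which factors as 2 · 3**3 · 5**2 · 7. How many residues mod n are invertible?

φ(2) = 2 − 1 = 1.
φ(3^3) = 3^3 − 3^2 = 27 − 9 = 18.
φ(5^2) = 5^1·(5−1) = 5·4 = 20.
φ(7) = 7 − 1 = 6.
Multiply: 1 · 18 · 20 · 6 = 2160.

2160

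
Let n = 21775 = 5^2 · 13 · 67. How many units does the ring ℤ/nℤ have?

φ(5^2) = 5^2 − 5^1 = 25 − 5 = 20.
φ(13) = 13 − 1 = 12.
φ(67) = 67 − 1 = 66.
Multiply: 20 · 12 · 66 = 15840.

15840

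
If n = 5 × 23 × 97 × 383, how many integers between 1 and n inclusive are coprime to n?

φ(5) = 5 − 1 = 4.
φ(23) = 23 − 1 = 22.
φ(97) = 97 − 1 = 96.
φ(383) = 383 − 1 = 382.
Since φ is multiplicative, φ(4272365) = 4 · 22 · 96 · 382 = 3227136.

3227136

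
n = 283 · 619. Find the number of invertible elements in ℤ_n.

φ(175177) = 175177 · (1 − 1/283) · (1 − 1/619)
       = 175177 · 174276/175177 = 174276.

174276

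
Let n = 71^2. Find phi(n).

4970

φ(71^2) = 71^2 − 71^1 = 5041 − 71 = 4970.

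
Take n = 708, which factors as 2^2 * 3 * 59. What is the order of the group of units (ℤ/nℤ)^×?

232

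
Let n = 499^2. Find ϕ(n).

φ(249001) = 249001 · (1 − 1/499)
       = 249001 · 498/499 = 248502.

248502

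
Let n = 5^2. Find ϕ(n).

20

φ(25) = 25 · (1 − 1/5)
       = 25 · 4/5 = 20.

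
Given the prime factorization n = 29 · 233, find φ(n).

6496

φ(6757) = 6757 · (1 − 1/29) · (1 − 1/233)
       = 6757 · 6496/6757 = 6496.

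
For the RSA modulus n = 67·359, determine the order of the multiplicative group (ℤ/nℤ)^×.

23628

For distinct primes, φ(pq) = (p−1)(q−1) = 66 × 358 = 23628.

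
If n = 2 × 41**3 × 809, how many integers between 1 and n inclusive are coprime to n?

φ(2) = 2 − 1 = 1.
φ(41^3) = 41^3 − 41^2 = 68921 − 1681 = 67240.
φ(809) = 809 − 1 = 808.
Multiply: 1 · 67240 · 808 = 54329920.

54329920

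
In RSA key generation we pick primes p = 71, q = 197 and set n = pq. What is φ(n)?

For distinct primes, φ(pq) = (p−1)(q−1) = 70 × 196 = 13720.

13720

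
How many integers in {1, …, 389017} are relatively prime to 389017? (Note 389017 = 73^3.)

383688

φ(73^3) = 73^3 − 73^2 = 389017 − 5329 = 383688.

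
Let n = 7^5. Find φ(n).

φ(16807) = 16807 · (1 − 1/7)
       = 16807 · 6/7 = 14406.

14406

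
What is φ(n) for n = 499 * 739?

367524

φ(499) = 499 − 1 = 498.
φ(739) = 739 − 1 = 738.
Multiply: 498 · 738 = 367524.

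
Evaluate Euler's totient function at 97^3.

φ(97^3) = 97^2·(97−1) = 9409·96 = 903264.

903264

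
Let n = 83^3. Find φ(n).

564898

φ(83^3) = 83^2·(83−1) = 6889·82 = 564898.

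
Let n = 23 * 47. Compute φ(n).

1012

φ(23) = 23 − 1 = 22.
φ(47) = 47 − 1 = 46.
φ(1081) = 22 × 46 = 1012.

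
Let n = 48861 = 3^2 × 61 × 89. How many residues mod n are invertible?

31680

φ(48861) = 48861 · (1 − 1/3) · (1 − 1/61) · (1 − 1/89)
       = 48861 · 10560/16287 = 31680.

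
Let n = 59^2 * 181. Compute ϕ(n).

615960

φ(59^2) = 59^2 − 59^1 = 3481 − 59 = 3422.
φ(181) = 181 − 1 = 180.
Multiply: 3422 · 180 = 615960.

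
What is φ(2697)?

2697 = 3 · 29 · 31.
φ(3) = 3 − 1 = 2.
φ(29) = 29 − 1 = 28.
φ(31) = 31 − 1 = 30.
Multiply: 2 · 28 · 30 = 1680.

1680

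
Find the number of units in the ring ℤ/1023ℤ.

600

First factor: 1023 = 3 × 11 × 31.
φ(1023) = 1023 · (1 − 1/3) · (1 − 1/11) · (1 − 1/31)
       = 1023 · 600/1023 = 600.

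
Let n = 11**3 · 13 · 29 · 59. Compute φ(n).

23580480

φ(11^3) = 11^2·(11−1) = 121·10 = 1210.
φ(13) = 13 − 1 = 12.
φ(29) = 29 − 1 = 28.
φ(59) = 59 − 1 = 58.
φ(29605433) = 1210 × 12 × 28 × 58 = 23580480.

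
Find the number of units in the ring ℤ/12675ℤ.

6240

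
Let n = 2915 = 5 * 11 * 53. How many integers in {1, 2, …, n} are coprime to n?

φ(5) = 5 − 1 = 4.
φ(11) = 11 − 1 = 10.
φ(53) = 53 − 1 = 52.
Multiply: 4 · 10 · 52 = 2080.

2080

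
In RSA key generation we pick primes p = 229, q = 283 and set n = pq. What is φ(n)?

64296

φ(64807) = 64807 · (1 − 1/229) · (1 − 1/283)
       = 64807 · 64296/64807 = 64296.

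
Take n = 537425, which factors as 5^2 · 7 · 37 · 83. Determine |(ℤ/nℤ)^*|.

354240

φ(537425) = 537425 · (1 − 1/5) · (1 − 1/7) · (1 − 1/37) · (1 − 1/83)
       = 537425 · 70848/107485 = 354240.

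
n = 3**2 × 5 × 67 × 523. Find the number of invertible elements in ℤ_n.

826848

φ(3^2) = 3^1·(3−1) = 3·2 = 6.
φ(5) = 5 − 1 = 4.
φ(67) = 67 − 1 = 66.
φ(523) = 523 − 1 = 522.
Since φ is multiplicative, φ(1576845) = 6 · 4 · 66 · 522 = 826848.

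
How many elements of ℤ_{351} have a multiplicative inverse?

First factor: 351 = 3**3 * 13.
φ(351) = 351 · (1 − 1/3) · (1 − 1/13)
       = 351 · 24/39 = 216.

216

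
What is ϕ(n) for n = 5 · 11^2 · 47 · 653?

13196480

φ(18568055) = 18568055 · (1 − 1/5) · (1 − 1/11) · (1 − 1/47) · (1 − 1/653)
       = 18568055 · 1199680/1688005 = 13196480.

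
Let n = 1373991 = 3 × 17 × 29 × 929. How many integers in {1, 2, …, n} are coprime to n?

φ(3) = 3 − 1 = 2.
φ(17) = 17 − 1 = 16.
φ(29) = 29 − 1 = 28.
φ(929) = 929 − 1 = 928.
φ(1373991) = 2 × 16 × 28 × 928 = 831488.

831488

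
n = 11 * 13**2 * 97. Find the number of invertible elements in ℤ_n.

149760

φ(180323) = 180323 · (1 − 1/11) · (1 − 1/13) · (1 − 1/97)
       = 180323 · 11520/13871 = 149760.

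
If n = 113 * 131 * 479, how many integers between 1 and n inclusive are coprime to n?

φ(7090637) = 7090637 · (1 − 1/113) · (1 − 1/131) · (1 − 1/479)
       = 7090637 · 6959680/7090637 = 6959680.

6959680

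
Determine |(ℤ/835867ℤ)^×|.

725760

Factor 835867: 835867 = 19 · 29 · 37 · 41.
φ(19) = 19 − 1 = 18.
φ(29) = 29 − 1 = 28.
φ(37) = 37 − 1 = 36.
φ(41) = 41 − 1 = 40.
Since φ is multiplicative, φ(835867) = 18 · 28 · 36 · 40 = 725760.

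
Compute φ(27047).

24192

Factor 27047: 27047 = 17 × 37 × 43.
φ(27047) = 27047 · (1 − 1/17) · (1 − 1/37) · (1 − 1/43)
       = 27047 · 24192/27047 = 24192.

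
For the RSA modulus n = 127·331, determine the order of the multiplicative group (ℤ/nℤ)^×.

41580

φ(pq) = (p−1)(q−1) = 126 · 330 = 41580.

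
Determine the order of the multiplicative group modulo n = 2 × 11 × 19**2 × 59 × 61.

φ(28583258) = 28583258 · (1 − 1/2) · (1 − 1/11) · (1 − 1/19) · (1 − 1/59) · (1 − 1/61)
       = 28583258 · 626400/1504382 = 11901600.

11901600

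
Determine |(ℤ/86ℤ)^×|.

42

First factor: 86 = 2 · 43.
φ(2) = 2 − 1 = 1.
φ(43) = 43 − 1 = 42.
Since φ is multiplicative, φ(86) = 1 · 42 = 42.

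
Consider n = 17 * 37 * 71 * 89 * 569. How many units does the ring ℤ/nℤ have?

φ(2261576419) = 2261576419 · (1 − 1/17) · (1 − 1/37) · (1 − 1/71) · (1 − 1/89) · (1 − 1/569)
       = 2261576419 · 2015354880/2261576419 = 2015354880.

2015354880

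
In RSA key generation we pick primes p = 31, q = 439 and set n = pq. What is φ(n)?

13140

φ(n) = (p − 1)(q − 1) = (31−1)(439−1) = 30·438 = 13140.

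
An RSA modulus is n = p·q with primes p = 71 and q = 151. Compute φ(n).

10500

φ(10721) = 10721 · (1 − 1/71) · (1 − 1/151)
       = 10721 · 10500/10721 = 10500.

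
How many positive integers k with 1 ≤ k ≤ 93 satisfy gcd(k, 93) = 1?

Factor 93: 93 = 3 · 31.
φ(93) = 93 · (1 − 1/3) · (1 − 1/31)
       = 93 · 60/93 = 60.

60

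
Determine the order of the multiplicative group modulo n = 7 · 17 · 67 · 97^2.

59000832

φ(7) = 7 − 1 = 6.
φ(17) = 17 − 1 = 16.
φ(67) = 67 − 1 = 66.
φ(97^2) = 97^2 − 97^1 = 9409 − 97 = 9312.
φ(75017957) = 6 × 16 × 66 × 9312 = 59000832.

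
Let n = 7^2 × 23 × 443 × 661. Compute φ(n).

φ(7^2) = 7^1·(7−1) = 7·6 = 42.
φ(23) = 23 − 1 = 22.
φ(443) = 443 − 1 = 442.
φ(661) = 661 − 1 = 660.
φ(330011521) = 42 × 22 × 442 × 660 = 269549280.

269549280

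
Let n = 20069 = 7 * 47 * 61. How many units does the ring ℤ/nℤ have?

16560

φ(7) = 7 − 1 = 6.
φ(47) = 47 − 1 = 46.
φ(61) = 61 − 1 = 60.
Multiply: 6 · 46 · 60 = 16560.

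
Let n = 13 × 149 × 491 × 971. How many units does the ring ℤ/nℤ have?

φ(923486057) = 923486057 · (1 − 1/13) · (1 − 1/149) · (1 − 1/491) · (1 − 1/971)
       = 923486057 · 844132800/923486057 = 844132800.

844132800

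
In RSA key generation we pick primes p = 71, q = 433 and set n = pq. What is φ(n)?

30240

φ(71) = 71 − 1 = 70.
φ(433) = 433 − 1 = 432.
φ(30743) = 70 × 432 = 30240.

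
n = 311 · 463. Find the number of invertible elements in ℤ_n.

φ(311) = 311 − 1 = 310.
φ(463) = 463 − 1 = 462.
φ(143993) = 310 × 462 = 143220.

143220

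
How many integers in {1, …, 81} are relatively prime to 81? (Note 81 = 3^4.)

φ(3^4) = 3^3·(3−1) = 27·2 = 54.

54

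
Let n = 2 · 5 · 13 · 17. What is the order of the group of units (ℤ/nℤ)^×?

φ(2210) = 2210 · (1 − 1/2) · (1 − 1/5) · (1 − 1/13) · (1 − 1/17)
       = 2210 · 768/2210 = 768.

768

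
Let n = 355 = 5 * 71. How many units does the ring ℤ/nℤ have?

φ(5) = 5 − 1 = 4.
φ(71) = 71 − 1 = 70.
φ(355) = 4 × 70 = 280.

280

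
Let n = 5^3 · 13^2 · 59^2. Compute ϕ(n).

φ(5^3) = 5^3 − 5^2 = 125 − 25 = 100.
φ(13^2) = 13^2 − 13^1 = 169 − 13 = 156.
φ(59^2) = 59^2 − 59^1 = 3481 − 59 = 3422.
φ(73536125) = 100 × 156 × 3422 = 53383200.

53383200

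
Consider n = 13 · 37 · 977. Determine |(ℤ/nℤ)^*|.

φ(13) = 13 − 1 = 12.
φ(37) = 37 − 1 = 36.
φ(977) = 977 − 1 = 976.
φ(469937) = 12 × 36 × 976 = 421632.

421632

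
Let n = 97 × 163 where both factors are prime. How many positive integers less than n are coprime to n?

15552

φ(n) = (p − 1)(q − 1) = (97−1)(163−1) = 96·162 = 15552.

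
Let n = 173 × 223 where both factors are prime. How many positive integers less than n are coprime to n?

38184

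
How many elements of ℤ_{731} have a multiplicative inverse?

672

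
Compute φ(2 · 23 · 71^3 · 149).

φ(2453121994) = 2453121994 · (1 − 1/2) · (1 − 1/23) · (1 − 1/71) · (1 − 1/149)
       = 2453121994 · 227920/486634 = 1148944720.

1148944720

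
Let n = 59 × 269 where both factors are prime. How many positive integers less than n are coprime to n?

15544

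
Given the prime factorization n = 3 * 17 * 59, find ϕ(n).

1856

φ(3) = 3 − 1 = 2.
φ(17) = 17 − 1 = 16.
φ(59) = 59 − 1 = 58.
φ(3009) = 2 × 16 × 58 = 1856.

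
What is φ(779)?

720

First factor: 779 = 19 * 41.
φ(779) = 779 · (1 − 1/19) · (1 − 1/41)
       = 779 · 720/779 = 720.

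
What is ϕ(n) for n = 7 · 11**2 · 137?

89760

φ(116039) = 116039 · (1 − 1/7) · (1 − 1/11) · (1 − 1/137)
       = 116039 · 8160/10549 = 89760.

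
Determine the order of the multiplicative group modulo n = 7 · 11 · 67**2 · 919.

φ(317655107) = 317655107 · (1 − 1/7) · (1 − 1/11) · (1 − 1/67) · (1 − 1/919)
       = 317655107 · 3635280/4741121 = 243563760.

243563760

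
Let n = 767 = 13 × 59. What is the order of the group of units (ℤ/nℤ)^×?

φ(13) = 13 − 1 = 12.
φ(59) = 59 − 1 = 58.
φ(767) = 12 × 58 = 696.

696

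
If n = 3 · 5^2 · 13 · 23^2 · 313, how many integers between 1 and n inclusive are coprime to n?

75778560

φ(161437575) = 161437575 · (1 − 1/3) · (1 − 1/5) · (1 − 1/13) · (1 − 1/23) · (1 − 1/313)
       = 161437575 · 658944/1403805 = 75778560.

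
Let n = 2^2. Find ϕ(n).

2

φ(4) = 4 · (1 − 1/2)
       = 4 · 1/2 = 2.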